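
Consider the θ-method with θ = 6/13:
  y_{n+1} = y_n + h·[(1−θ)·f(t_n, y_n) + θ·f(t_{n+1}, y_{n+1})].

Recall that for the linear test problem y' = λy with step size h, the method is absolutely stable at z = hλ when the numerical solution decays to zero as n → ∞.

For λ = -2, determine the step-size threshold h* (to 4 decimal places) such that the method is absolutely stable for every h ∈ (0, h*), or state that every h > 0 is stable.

With y'=λy (z=hλ):
  y_{n+1} = y_n + z·[7/13·y_n + 6/13·y_{n+1}] ⇒ (1 − 6/13z)y_{n+1} = (1 + 7/13z)y_n
  so R(z) = (1 + 7/13z)/(1 − 6/13z).

Find x<0 with |R(x)|<1.
x=-0.59: |R|=0.5363
R=−1: 1+7/13x = −1+6/13x ⇒ -1/13x=2 ⇒ x=2/(-1/13)=-26.0000
Confirm numerically:
  x=-21.430: |R|=0.96772 <1
  x=-20.844: |R|=0.96266 <1
  x=-15.659: |R|=0.90331 <1
  x=-12.757: |R|=0.85210 <1
  x=-26.570: |R|=1.00331 >1
  x=-26.486: |R|=1.00283 >1
So |R|<1 on (-26.0000, 0).

(-26.0000,0); λ=-2 ⇒ h* = (26)/2 = 13.0000.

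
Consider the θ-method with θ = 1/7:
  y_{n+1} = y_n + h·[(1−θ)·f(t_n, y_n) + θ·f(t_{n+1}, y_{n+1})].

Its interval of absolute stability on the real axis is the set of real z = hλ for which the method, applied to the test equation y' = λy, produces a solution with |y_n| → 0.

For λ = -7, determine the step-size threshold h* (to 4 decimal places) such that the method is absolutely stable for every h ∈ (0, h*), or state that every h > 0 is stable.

With y'=λy (z=hλ):
  y_{n+1} = y_n + z·[6/7·y_n + 1/7·y_{n+1}] ⇒ (1 − 1/7z)y_{n+1} = (1 + 6/7z)y_n
  ⇒ R(z) = (1 + 6/7z)/(1 − 1/7z).

Boundary: |R(x)|=1, x<0.
x=-0.6: |R|=0.4474
R=−1: 1+6/7x = −1+1/7x ⇒ -5/7x=2 ⇒ x=2/(-5/7)=-2.8000
Confirm numerically:
  x=-2.500: |R|=0.84211 <1
  x=-2.180: |R|=0.66231 <1
  x=-2.070: |R|=0.59757 <1
  x=-1.147: |R|=0.01448 <1
  x=-3.383: |R|=1.28075 >1
  x=-3.362: |R|=1.27118 >1
  x=-3.310: |R|=1.24733 >1
Stable set (-2.8000, 0).

(-2.8000,0); λ=-7 ⇒ h* = (14/5)/7 = 0.4000.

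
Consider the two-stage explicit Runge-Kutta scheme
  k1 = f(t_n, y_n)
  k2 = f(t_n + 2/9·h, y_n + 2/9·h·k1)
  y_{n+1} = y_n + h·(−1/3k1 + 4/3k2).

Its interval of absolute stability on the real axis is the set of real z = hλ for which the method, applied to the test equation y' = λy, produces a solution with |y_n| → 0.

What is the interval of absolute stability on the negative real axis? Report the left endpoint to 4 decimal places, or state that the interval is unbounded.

With y'=λy (z=hλ):
  k1=λy_n ⇒ h·k1=z·y_n;  k2=λ(1+2/9z)y_n ⇒ h·k2=z(1+2/9z)y_n
  y_{n+1}/y_n = 1 − 1/3z + 4/3z(1+2/9z) = 1 + z + 8/27z²
  Hence R(z) = 1 + z + 8/27z².

Solve |R(x)|<1 on ℝ⁻.
x=-1.44: |R|=0.1744
R=1: x+8/27x²=0 ⇒ x=−27/8=-3.3750; min R=1−1/(4·8/27)=0.1562>−1
Confirm numerically:
  x=-3.089: |R|=0.73824 <1
  x=-1.759: |R|=0.15776 <1
  x=-1.724: |R|=0.15664 <1
  x=-1.503: |R|=0.16634 <1
  x=-3.414: |R|=1.03945 >1
  x=-3.396: |R|=1.02113 >1
So |R|<1 on (-3.3750, 0).

(-3.3750, 0).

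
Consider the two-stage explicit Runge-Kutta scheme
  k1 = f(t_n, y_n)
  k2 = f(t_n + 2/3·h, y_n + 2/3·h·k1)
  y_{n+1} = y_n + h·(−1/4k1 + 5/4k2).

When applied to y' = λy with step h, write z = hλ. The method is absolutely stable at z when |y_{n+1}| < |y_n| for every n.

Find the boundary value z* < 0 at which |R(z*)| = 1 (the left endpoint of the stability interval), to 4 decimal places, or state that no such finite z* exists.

z* = -1.2000.

On y'=λy, z=hλ:
  k1=λy_n ⇒ h·k1=z·y_n;  k2=λ(1+2/3z)y_n ⇒ h·k2=z(1+2/3z)y_n
  y_{n+1}/y_n = 1 − 1/4z + 5/4z(1+2/3z) = 1 + z + 5/6z²
  so R(z) = 1 + z + 5/6z².

Find x<0 with |R(x)|<1.
x=-0.77: |R|=0.7241
R=1: x+5/6x²=0 ⇒ x=−6/5=-1.2000; min R=1−1/(4·5/6)=0.7000>−1
Confirm numerically:
  x=-1.152: |R|=0.95392 <1
  x=-0.985: |R|=0.82352 <1
  x=-0.694: |R|=0.70736 <1
  x=-0.545: |R|=0.70252 <1
  x=-1.502: |R|=1.37800 >1
  x=-1.462: |R|=1.31920 >1
  x=-1.273: |R|=1.07744 >1
Interval (-1.2000, 0).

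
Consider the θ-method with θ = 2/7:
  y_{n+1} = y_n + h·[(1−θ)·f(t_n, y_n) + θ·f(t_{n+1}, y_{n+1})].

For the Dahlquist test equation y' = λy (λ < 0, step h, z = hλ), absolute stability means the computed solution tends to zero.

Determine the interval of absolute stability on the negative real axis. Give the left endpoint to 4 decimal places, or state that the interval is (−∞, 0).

Set f=λy, z=hλ:
  y_{n+1} = y_n + z·[5/7·y_n + 2/7·y_{n+1}] ⇒ (1 − 2/7z)y_{n+1} = (1 + 5/7z)y_n
  Hence R(z) = (1 + 5/7z)/(1 − 2/7z).

Find x<0 with |R(x)|<1.
x=-1.7: |R|=0.1442
R=−1: 1+5/7x = −1+2/7x ⇒ -3/7x=2 ⇒ x=2/(-3/7)=-4.6667
Confirm numerically:
  x=-4.542: |R|=0.97675 <1
  x=-4.316: |R|=0.93270 <1
  x=-4.306: |R|=0.93069 <1
  x=-2.775: |R|=0.54781 <1
  x=-5.065: |R|=1.06976 >1
  x=-5.041: |R|=1.06574 >1
  x=-4.961: |R|=1.05218 >1
So |R|<1 on (-4.6667, 0).

z∈(-4.6667,0).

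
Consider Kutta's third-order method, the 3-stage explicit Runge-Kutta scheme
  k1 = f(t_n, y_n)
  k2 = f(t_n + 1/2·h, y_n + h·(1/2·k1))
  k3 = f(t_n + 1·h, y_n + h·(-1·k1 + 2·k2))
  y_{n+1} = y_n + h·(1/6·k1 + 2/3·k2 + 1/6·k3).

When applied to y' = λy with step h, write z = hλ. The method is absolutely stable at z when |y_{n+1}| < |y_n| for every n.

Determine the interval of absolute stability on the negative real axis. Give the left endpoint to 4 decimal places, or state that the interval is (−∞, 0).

Test eqn y'=λy, z=hλ:
  order 3, 3-stage ⇒ R(z)=1+z+z^2/2+z^3/6
  (e.g. R(-0.93)=0.36839, |R|=0.36839)

Find x<0 with |R(x)|<1.
x=-0.93: |R|=0.3684
|R(-2.65)|=1.2404 |R(-2.12)|=0.4608
Bisect:
  x_lo=-3.1956 |R|=2.5286  x_hi=-0.0567 |R|=0.9449
  mid=-1.62617 |R|=0.02067 →hi
  mid=-2.41090 |R|=0.84021 →hi
  mid=-2.80326 |R|=1.54558 →lo
  mid=-2.60708 |R|=1.16197 →lo
  mid=-2.50899 |R|=0.99383 →hi
  mid=-2.55803 |R|=1.07603 →lo
  mid=-2.53351 |R|=1.03447 →lo
  mid=-2.52125 |R|=1.01403 →lo
  mid=-2.51512 |R|=1.00390 →lo
  mid=-2.51205 |R|=0.99886 →hi
  ...
  [-2.51282,-2.51263] ⇒ x*=-2.5127
So |R|<1 on (-2.5127, 0).

(-2.5127, 0).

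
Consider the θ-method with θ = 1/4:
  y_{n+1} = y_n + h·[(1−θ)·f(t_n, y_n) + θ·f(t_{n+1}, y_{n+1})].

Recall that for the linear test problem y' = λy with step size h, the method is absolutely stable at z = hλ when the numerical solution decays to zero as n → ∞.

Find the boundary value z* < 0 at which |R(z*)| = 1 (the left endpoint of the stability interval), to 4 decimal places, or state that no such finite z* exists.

Test eqn y'=λy, z=hλ:
  y_{n+1} = y_n + z·[3/4·y_n + 1/4·y_{n+1}] ⇒ (1 − 1/4z)y_{n+1} = (1 + 3/4z)y_n
  ⇒ R(z) = (1 + 3/4z)/(1 − 1/4z).

Find x<0 with |R(x)|<1.
x=-0.76: |R|=0.3613
R=−1: 1+3/4x = −1+1/4x ⇒ -1/2x=2 ⇒ x=2/(-1/2)=-4.0000
Confirm numerically:
  x=-3.426: |R|=0.84541 <1
  x=-2.274: |R|=0.44979 <1
  x=-2.007: |R|=0.33644 <1
  x=-1.945: |R|=0.30866 <1
  x=-4.564: |R|=1.13171 >1
  x=-4.471: |R|=1.11120 >1
  x=-4.404: |R|=1.09614 >1
Stable set (-4.0000, 0).

z* = -4.0000.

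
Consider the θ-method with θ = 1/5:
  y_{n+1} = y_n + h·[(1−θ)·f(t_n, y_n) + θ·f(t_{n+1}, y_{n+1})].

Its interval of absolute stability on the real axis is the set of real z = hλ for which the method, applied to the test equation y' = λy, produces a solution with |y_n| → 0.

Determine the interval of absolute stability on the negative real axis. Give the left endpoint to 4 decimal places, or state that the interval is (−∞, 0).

Test eqn y'=λy, z=hλ:
  y_{n+1} = y_n + z·[4/5·y_n + 1/5·y_{n+1}] ⇒ (1 − 1/5z)y_{n+1} = (1 + 4/5z)y_n
  Hence R(z) = (1 + 4/5z)/(1 − 1/5z).

Boundary: |R(x)|=1, x<0.
x=-1.5: |R|=0.1538
R=−1: 1+4/5x = −1+1/5x ⇒ -3/5x=2 ⇒ x=2/(-3/5)=-3.3333
Confirm numerically:
  x=-2.697: |R|=0.75198 <1
  x=-2.280: |R|=0.56593 <1
  x=-1.702: |R|=0.26977 <1
  x=-3.532: |R|=1.06985 >1
  x=-3.395: |R|=1.02204 >1
Interval (-3.3333, 0).

z∈(-3.3333,0).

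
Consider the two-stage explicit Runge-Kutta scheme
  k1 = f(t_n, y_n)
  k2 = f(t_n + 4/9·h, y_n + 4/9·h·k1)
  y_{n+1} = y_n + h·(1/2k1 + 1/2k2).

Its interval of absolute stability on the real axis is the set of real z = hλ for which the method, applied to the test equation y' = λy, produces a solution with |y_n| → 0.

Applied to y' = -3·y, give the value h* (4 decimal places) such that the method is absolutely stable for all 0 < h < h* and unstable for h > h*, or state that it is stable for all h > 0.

(-4.5000,0); λ=-3 ⇒ h* = (9/2)/3 = 1.5000.

Set f=λy, z=hλ:
  k1=λy_n ⇒ h·k1=z·y_n;  k2=λ(1+4/9z)y_n ⇒ h·k2=z(1+4/9z)y_n
  y_{n+1}/y_n = 1 + 1/2z + 1/2z(1+4/9z) = 1 + z + 2/9z²
  so R(z) = 1 + z + 2/9z².

Boundary: |R(x)|=1, x<0.
x=-1.46: |R|=0.0137
R=1: x+2/9x²=0 ⇒ x=−9/2=-4.5000; min R=1−1/(4·2/9)=-0.1250>−1
Confirm numerically:
  x=-3.391: |R|=0.16431 <1
  x=-2.845: |R|=0.04633 <1
  x=-2.544: |R|=0.10579 <1
  x=-2.507: |R|=0.11032 <1
  x=-4.850: |R|=1.37722 >1
  x=-4.702: |R|=1.21107 >1
Stable set (-4.5000, 0).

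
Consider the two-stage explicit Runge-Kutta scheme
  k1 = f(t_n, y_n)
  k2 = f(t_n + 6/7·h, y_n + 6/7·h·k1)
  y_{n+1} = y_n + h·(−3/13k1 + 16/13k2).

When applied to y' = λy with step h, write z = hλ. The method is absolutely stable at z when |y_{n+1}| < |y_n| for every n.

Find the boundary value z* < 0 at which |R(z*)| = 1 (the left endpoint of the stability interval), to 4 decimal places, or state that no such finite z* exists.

Test eqn y'=λy, z=hλ:
  k1=λy_n ⇒ h·k1=z·y_n;  k2=λ(1+6/7z)y_n ⇒ h·k2=z(1+6/7z)y_n
  y_{n+1}/y_n = 1 − 3/13z + 16/13z(1+6/7z) = 1 + z + 96/91z²
  so R(z) = 1 + z + 96/91z².

Need |R(x)|<1, x<0.
x=-1.27: |R|=1.4315
R=1: x+96/91x²=0 ⇒ x=−91/96=-0.9479; min R=1−1/(4·96/91)=0.7630>−1
Confirm numerically:
  x=-0.737: |R|=0.83601 <1
  x=-0.601: |R|=0.78005 <1
  x=-0.495: |R|=0.76349 <1
  x=-0.474: |R|=0.76302 <1
  x=-1.394: |R|=1.65601 >1
  x=-1.243: |R|=1.38694 >1
Stable set (-0.9479, 0).

z* = -0.9479.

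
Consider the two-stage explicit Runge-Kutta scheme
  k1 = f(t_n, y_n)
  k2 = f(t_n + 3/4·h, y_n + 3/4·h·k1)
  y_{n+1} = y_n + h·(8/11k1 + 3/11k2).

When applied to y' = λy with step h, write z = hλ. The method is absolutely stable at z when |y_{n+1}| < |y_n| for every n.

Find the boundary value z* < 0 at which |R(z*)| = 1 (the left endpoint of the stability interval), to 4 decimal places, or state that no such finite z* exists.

Set f=λy, z=hλ:
  k1=λy_n ⇒ h·k1=z·y_n;  k2=λ(1+3/4z)y_n ⇒ h·k2=z(1+3/4z)y_n
  y_{n+1}/y_n = 1 + 8/11z + 3/11z(1+3/4z) = 1 + z + 9/44z²
  R(z) = 1 + z + 9/44z².

Boundary: |R(x)|=1, x<0.
x=-0.74: |R|=0.3720
R=1: x+9/44x²=0 ⇒ x=−44/9=-4.8889; min R=1−1/(4·9/44)=-0.2222>−1
Confirm numerically:
  x=-4.116: |R|=0.34930 <1
  x=-3.561: |R|=0.03278 <1
  x=-3.385: |R|=0.04127 <1
  x=-2.968: |R|=0.16615 <1
  x=-5.049: |R|=1.16535 >1
  x=-4.937: |R|=1.04858 >1
Stable set (-4.8889, 0).

left endpoint -4.8889.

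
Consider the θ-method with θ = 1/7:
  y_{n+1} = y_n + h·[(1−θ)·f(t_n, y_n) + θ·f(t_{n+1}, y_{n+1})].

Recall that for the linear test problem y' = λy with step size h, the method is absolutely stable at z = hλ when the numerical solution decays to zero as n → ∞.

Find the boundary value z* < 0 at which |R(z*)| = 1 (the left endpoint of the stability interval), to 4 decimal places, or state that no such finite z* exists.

left endpoint -2.8000.

With y'=λy (z=hλ):
  y_{n+1} = y_n + z·[6/7·y_n + 1/7·y_{n+1}] ⇒ (1 − 1/7z)y_{n+1} = (1 + 6/7z)y_n
  Hence R(z) = (1 + 6/7z)/(1 − 1/7z).

Solve |R(x)|<1 on ℝ⁻.
x=-1.01: |R|=0.1174
R=−1: 1+6/7x = −1+1/7x ⇒ -5/7x=2 ⇒ x=2/(-5/7)=-2.8000
Confirm numerically:
  x=-1.929: |R|=0.51226 <1
  x=-1.621: |R|=0.31620 <1
  x=-1.530: |R|=0.25557 <1
  x=-1.313: |R|=0.10562 <1
  x=-3.280: |R|=1.23346 >1
  x=-3.021: |R|=1.11027 >1
  x=-2.964: |R|=1.08230 >1
So |R|<1 on (-2.8000, 0).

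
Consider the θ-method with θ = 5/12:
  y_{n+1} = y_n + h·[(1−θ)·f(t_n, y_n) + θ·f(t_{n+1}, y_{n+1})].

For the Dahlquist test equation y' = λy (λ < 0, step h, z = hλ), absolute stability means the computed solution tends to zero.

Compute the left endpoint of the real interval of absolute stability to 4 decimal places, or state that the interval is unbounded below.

With y'=λy (z=hλ):
  y_{n+1} = y_n + z·[7/12·y_n + 5/12·y_{n+1}] ⇒ (1 − 5/12z)y_{n+1} = (1 + 7/12z)y_n
  R(z) = (1 + 7/12z)/(1 − 5/12z).

Solve |R(x)|<1 on ℝ⁻.
x=-1.34: |R|=0.1401
R=−1: 1+7/12x = −1+5/12x ⇒ -1/6x=2 ⇒ x=2/(-1/6)=-12.0000
Confirm numerically:
  x=-9.447: |R|=0.91380 <1
  x=-8.848: |R|=0.88791 <1
  x=-6.967: |R|=0.78508 <1
  x=-5.754: |R|=0.69360 <1
  x=-12.456: |R|=1.01228 >1
  x=-12.340: |R|=1.00923 >1
  x=-12.115: |R|=1.00317 >1
Interval (-12.0000, 0).

left endpoint -12.0000.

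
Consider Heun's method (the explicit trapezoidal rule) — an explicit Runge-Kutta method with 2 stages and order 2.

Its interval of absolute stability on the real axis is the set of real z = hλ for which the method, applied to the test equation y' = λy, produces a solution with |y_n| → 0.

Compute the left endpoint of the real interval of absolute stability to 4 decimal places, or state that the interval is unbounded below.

z* = -2.0000.

Test eqn y'=λy, z=hλ:
  order 2, 2-stage ⇒ R(z)=1+z+z^2/2
  (e.g. R(-1.68)=0.73120, |R|=0.73120)

Find x<0 with |R(x)|<1.
x=-1.68: |R|=0.7312
|R(-2.34)|=1.3978 |R(-1.77)|=0.7964 |R(-1.11)|=0.5060
Bisect:
  x_lo=-2.7372 |R|=2.0089  x_hi=-0.2995 |R|=0.7454
  mid=-1.51831 |R|=0.63432 →hi
  mid=-2.12773 |R|=1.13589 →lo
  mid=-1.82302 |R|=0.83868 →hi
  mid=-1.97538 |R|=0.97568 →hi
  mid=-2.05156 |R|=1.05288 →lo
  mid=-2.01347 |R|=1.01356 →lo
  mid=-1.99442 |R|=0.99444 →hi
  ...
  [-2.00008,-1.99993] ⇒ x*=-2.0000
Interval (-2.0000, 0).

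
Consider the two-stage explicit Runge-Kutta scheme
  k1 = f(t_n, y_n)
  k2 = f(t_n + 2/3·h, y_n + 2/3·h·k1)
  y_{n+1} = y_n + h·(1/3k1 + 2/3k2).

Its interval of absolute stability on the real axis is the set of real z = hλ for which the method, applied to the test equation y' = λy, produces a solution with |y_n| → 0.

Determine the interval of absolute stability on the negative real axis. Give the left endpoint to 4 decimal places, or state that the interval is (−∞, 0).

Set f=λy, z=hλ:
  k1=λy_n ⇒ h·k1=z·y_n;  k2=λ(1+2/3z)y_n ⇒ h·k2=z(1+2/3z)y_n
  y_{n+1}/y_n = 1 + 1/3z + 2/3z(1+2/3z) = 1 + z + 4/9z²
  Hence R(z) = 1 + z + 4/9z².

Find x<0 with |R(x)|<1.
x=-0.88: |R|=0.4642
R=1: x+4/9x²=0 ⇒ x=−9/4=-2.2500; min R=1−1/(4·4/9)=0.4375>−1
Confirm numerically:
  x=-2.225: |R|=0.97528 <1
  x=-1.267: |R|=0.44646 <1
  x=-1.145: |R|=0.43768 <1
  x=-2.841: |R|=1.74624 >1
  x=-2.484: |R|=1.25834 >1
  x=-2.443: |R|=1.20956 >1
Interval (-2.2500, 0).

z∈(-2.2500,0).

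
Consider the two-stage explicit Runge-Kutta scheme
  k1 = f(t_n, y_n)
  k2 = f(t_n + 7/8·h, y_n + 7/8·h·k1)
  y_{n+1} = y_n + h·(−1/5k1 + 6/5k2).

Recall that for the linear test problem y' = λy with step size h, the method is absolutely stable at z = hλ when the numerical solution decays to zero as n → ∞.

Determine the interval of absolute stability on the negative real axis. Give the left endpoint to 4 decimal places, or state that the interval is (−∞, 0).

With y'=λy (z=hλ):
  k1=λy_n ⇒ h·k1=z·y_n;  k2=λ(1+7/8z)y_n ⇒ h·k2=z(1+7/8z)y_n
  y_{n+1}/y_n = 1 − 1/5z + 6/5z(1+7/8z) = 1 + z + 21/20z²
  ⇒ R(z) = 1 + z + 21/20z².

Find x<0 with |R(x)|<1.
x=-0.56: |R|=0.7693
R=1: x+21/20x²=0 ⇒ x=−20/21=-0.9524; min R=1−1/(4·21/20)=0.7619>−1
Confirm numerically:
  x=-0.742: |R|=0.83609 <1
  x=-0.544: |R|=0.76673 <1
  x=-0.462: |R|=0.76212 <1
  x=-1.510: |R|=1.88411 >1
  x=-1.437: |R|=1.73122 >1
  x=-1.287: |R|=1.45219 >1
Interval (-0.9524, 0).

(-0.9524, 0).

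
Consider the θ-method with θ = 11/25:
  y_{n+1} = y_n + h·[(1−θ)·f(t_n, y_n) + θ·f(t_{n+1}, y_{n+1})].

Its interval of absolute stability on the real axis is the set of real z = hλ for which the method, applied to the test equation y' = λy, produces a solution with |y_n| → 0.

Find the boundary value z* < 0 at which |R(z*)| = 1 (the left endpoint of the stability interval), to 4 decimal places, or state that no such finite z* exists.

left endpoint -16.6667.

With y'=λy (z=hλ):
  y_{n+1} = y_n + z·[14/25·y_n + 11/25·y_{n+1}] ⇒ (1 − 11/25z)y_{n+1} = (1 + 14/25z)y_n
  ⇒ R(z) = (1 + 14/25z)/(1 − 11/25z).

Need |R(x)|<1, x<0.
x=-0.39: |R|=0.6671
R=−1: 1+14/25x = −1+11/25x ⇒ -3/25x=2 ⇒ x=2/(-3/25)=-16.6667
Confirm numerically:
  x=-14.377: |R|=0.96249 <1
  x=-11.611: |R|=0.90069 <1
  x=-8.169: |R|=0.77805 <1
  x=-17.092: |R|=1.00599 >1
  x=-16.874: |R|=1.00295 >1
  x=-16.771: |R|=1.00149 >1
Stable set (-16.6667, 0).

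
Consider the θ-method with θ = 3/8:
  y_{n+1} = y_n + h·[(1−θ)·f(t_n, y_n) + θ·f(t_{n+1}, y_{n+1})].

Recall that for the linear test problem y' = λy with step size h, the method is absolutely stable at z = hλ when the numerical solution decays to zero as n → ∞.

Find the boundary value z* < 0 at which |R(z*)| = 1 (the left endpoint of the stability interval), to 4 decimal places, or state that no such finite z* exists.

Test eqn y'=λy, z=hλ:
  y_{n+1} = y_n + z·[5/8·y_n + 3/8·y_{n+1}] ⇒ (1 − 3/8z)y_{n+1} = (1 + 5/8z)y_n
  ⇒ R(z) = (1 + 5/8z)/(1 − 3/8z).

Solve |R(x)|<1 on ℝ⁻.
x=-1.52: |R|=0.0318
R=−1: 1+5/8x = −1+3/8x ⇒ -1/4x=2 ⇒ x=2/(-1/4)=-8.0000
Confirm numerically:
  x=-6.496: |R|=0.89057 <1
  x=-4.974: |R|=0.73597 <1
  x=-3.800: |R|=0.56701 <1
  x=-8.110: |R|=1.00680 >1
  x=-8.071: |R|=1.00441 >1
Stable set (-8.0000, 0).

z* = -8.0000.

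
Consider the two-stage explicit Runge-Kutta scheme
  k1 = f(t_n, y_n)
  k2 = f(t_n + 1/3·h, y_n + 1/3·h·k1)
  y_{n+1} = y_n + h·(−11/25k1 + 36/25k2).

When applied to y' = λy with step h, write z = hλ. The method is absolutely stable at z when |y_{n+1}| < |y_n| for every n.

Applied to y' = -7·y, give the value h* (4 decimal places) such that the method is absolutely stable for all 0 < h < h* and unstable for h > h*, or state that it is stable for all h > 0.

On y'=λy, z=hλ:
  k1=λy_n ⇒ h·k1=z·y_n;  k2=λ(1+1/3z)y_n ⇒ h·k2=z(1+1/3z)y_n
  y_{n+1}/y_n = 1 − 11/25z + 36/25z(1+1/3z) = 1 + z + 12/25z²
  so R(z) = 1 + z + 12/25z².

Solve |R(x)|<1 on ℝ⁻.
x=-1.18: |R|=0.4884
R=1: x+12/25x²=0 ⇒ x=−25/12=-2.0833; min R=1−1/(4·12/25)=0.4792>−1
Confirm numerically:
  x=-1.562: |R|=0.60913 <1
  x=-1.542: |R|=0.59933 <1
  x=-1.337: |R|=0.52103 <1
  x=-1.169: |R|=0.48695 <1
  x=-2.620: |R|=1.67491 >1
  x=-2.278: |R|=1.21286 >1
Interval (-2.0833, 0).

(-2.0833,0); λ=-7 ⇒ h* = (25/12)/7 = 0.2976.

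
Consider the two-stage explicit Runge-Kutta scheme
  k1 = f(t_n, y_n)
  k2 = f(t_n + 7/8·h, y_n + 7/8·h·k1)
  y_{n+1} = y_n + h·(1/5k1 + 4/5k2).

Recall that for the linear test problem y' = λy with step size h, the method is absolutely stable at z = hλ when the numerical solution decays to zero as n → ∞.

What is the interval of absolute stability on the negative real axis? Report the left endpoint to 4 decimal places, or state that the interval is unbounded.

z∈(-1.4286,0).

Set f=λy, z=hλ:
  k1=λy_n ⇒ h·k1=z·y_n;  k2=λ(1+7/8z)y_n ⇒ h·k2=z(1+7/8z)y_n
  y_{n+1}/y_n = 1 + 1/5z + 4/5z(1+7/8z) = 1 + z + 7/10z²
  R(z) = 1 + z + 7/10z².

Boundary: |R(x)|=1, x<0.
x=-1.2: |R|=0.8080
R=1: x+7/10x²=0 ⇒ x=−10/7=-1.4286; min R=1−1/(4·7/10)=0.6429>−1
Confirm numerically:
  x=-1.327: |R|=0.90565 <1
  x=-0.795: |R|=0.64742 <1
  x=-0.723: |R|=0.64291 <1
  x=-1.908: |R|=1.64032 >1
  x=-1.776: |R|=1.43192 >1
  x=-1.749: |R|=1.39230 >1
Interval (-1.4286, 0).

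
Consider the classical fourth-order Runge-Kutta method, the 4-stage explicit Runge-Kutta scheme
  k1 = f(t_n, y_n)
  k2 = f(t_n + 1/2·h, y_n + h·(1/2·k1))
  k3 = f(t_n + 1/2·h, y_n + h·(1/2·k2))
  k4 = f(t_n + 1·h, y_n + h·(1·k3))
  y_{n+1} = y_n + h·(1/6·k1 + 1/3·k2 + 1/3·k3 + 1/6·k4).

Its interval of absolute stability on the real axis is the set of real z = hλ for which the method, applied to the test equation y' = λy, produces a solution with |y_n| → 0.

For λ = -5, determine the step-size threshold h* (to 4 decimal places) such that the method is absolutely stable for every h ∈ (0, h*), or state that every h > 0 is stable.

(-2.7853,0); λ=-5 ⇒ h* = 0.5571.

With y'=λy (z=hλ):
  order 4, 4-stage ⇒ R(z)=1+z+z^2/2+z^3/6+z^4/24
  (e.g. R(-0.49)=0.61284, |R|=0.61284)

Boundary: |R(x)|=1, x<0.
x=-0.49: |R|=0.6128
|R(-1.51)|=0.2728 |R(-1.06)|=0.3559 |R(-0.53)|=0.5889
Bisect:
  x_lo=-3.5746 |R|=3.0047  x_hi=-0.0983 |R|=0.9064
  mid=-1.83645 |R|=0.29149 →hi
  mid=-2.70553 |R|=0.88625 →hi
  mid=-3.14007 |R|=1.68059 →lo
  mid=-2.92280 |R|=1.22789 →lo
  mid=-2.81416 |R|=1.04441 →lo
  mid=-2.75985 |R|=0.96231 →hi
  mid=-2.78700 |R|=1.00258 →lo
  mid=-2.77342 |R|=0.98225 →hi
  mid=-2.78021 |R|=0.99237 →hi
  ...
  [-2.78531,-2.78509] ⇒ x*=-2.7853
Interval (-2.7853, 0).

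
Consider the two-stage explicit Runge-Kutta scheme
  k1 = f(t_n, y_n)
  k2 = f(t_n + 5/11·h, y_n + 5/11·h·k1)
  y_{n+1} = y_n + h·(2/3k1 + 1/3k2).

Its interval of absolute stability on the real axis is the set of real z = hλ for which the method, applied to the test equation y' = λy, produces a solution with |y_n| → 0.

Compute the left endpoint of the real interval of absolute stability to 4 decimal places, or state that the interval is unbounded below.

z* = -6.6000.

With y'=λy (z=hλ):
  k1=λy_n ⇒ h·k1=z·y_n;  k2=λ(1+5/11z)y_n ⇒ h·k2=z(1+5/11z)y_n
  y_{n+1}/y_n = 1 + 2/3z + 1/3z(1+5/11z) = 1 + z + 5/33z²
  Hence R(z) = 1 + z + 5/33z².

Boundary: |R(x)|=1, x<0.
x=-0.85: |R|=0.2595
R=1: x+5/33x²=0 ⇒ x=−33/5=-6.6000; min R=1−1/(4·5/33)=-0.6500>−1
Confirm numerically:
  x=-5.663: |R|=0.19603 <1
  x=-4.028: |R|=0.56970 <1
  x=-3.623: |R|=0.63419 <1
  x=-7.191: |R|=1.64392 >1
  x=-6.682: |R|=1.08302 >1
Stable set (-6.6000, 0).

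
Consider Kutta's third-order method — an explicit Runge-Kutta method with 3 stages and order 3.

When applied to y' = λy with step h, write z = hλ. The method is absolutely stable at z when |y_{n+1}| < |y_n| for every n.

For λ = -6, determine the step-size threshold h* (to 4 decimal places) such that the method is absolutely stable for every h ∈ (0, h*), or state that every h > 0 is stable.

Set f=λy, z=hλ:
  order 3, 3-stage ⇒ R(z)=1+z+z^2/2+z^3/6
  (e.g. R(-1.29)=0.18427, |R|=0.18427)

Solve |R(x)|<1 on ℝ⁻.
x=-1.29: |R|=0.1843
|R(-2.67)|=1.2779 |R(-2.05)|=0.3846 |R(-1.59)|=0.0041
Bisect:
  x_lo=-3.1303 |R|=2.3431  x_hi=-0.1515 |R|=0.8594
  mid=-1.64090 |R|=0.03100 →hi
  mid=-2.38560 |R|=0.80283 →hi
  mid=-2.75794 |R|=1.45108 →lo
  mid=-2.57177 |R|=1.09971 →lo
  mid=-2.47868 |R|=0.94486 →hi
  mid=-2.52522 |R|=1.02064 →lo
  mid=-2.50195 |R|=0.98234 →hi
  mid=-2.51359 |R|=1.00139 →lo
  mid=-2.50777 |R|=0.99184 →hi
  ...
  [-2.51286,-2.51268] ⇒ x*=-2.5127
Interval (-2.5127, 0).

(-2.5127,0); λ=-6 ⇒ h* = 0.4188.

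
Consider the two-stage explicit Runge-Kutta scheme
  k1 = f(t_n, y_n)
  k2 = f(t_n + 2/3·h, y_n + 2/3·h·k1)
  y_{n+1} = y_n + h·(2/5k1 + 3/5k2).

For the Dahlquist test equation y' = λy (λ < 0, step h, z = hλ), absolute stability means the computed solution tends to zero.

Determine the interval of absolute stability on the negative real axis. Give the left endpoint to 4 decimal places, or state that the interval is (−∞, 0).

With y'=λy (z=hλ):
  k1=λy_n ⇒ h·k1=z·y_n;  k2=λ(1+2/3z)y_n ⇒ h·k2=z(1+2/3z)y_n
  y_{n+1}/y_n = 1 + 2/5z + 3/5z(1+2/3z) = 1 + z + 2/5z²
  R(z) = 1 + z + 2/5z².

Need |R(x)|<1, x<0.
x=-1.46: |R|=0.3926
R=1: x+2/5x²=0 ⇒ x=−5/2=-2.5000; min R=1−1/(4·2/5)=0.3750>−1
Confirm numerically:
  x=-2.417: |R|=0.91976 <1
  x=-2.379: |R|=0.88486 <1
  x=-2.073: |R|=0.64593 <1
  x=-1.903: |R|=0.54556 <1
  x=-2.966: |R|=1.55286 >1
  x=-2.620: |R|=1.12576 >1
So |R|<1 on (-2.5000, 0).

z∈(-2.5000,0).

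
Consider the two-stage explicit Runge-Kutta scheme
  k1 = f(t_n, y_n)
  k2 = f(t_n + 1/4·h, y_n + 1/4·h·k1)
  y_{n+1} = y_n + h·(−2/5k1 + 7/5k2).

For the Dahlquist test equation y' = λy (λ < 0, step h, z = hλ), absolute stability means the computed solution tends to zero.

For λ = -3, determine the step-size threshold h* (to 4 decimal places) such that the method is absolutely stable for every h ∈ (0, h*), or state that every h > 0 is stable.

(-2.8571,0); λ=-3 ⇒ h* = (20/7)/3 = 0.9524.

On y'=λy, z=hλ:
  k1=λy_n ⇒ h·k1=z·y_n;  k2=λ(1+1/4z)y_n ⇒ h·k2=z(1+1/4z)y_n
  y_{n+1}/y_n = 1 − 2/5z + 7/5z(1+1/4z) = 1 + z + 7/20z²
  so R(z) = 1 + z + 7/20z².

Find x<0 with |R(x)|<1.
x=-0.63: |R|=0.5089
R=1: x+7/20x²=0 ⇒ x=−20/7=-2.8571; min R=1−1/(4·7/20)=0.2857>−1
Confirm numerically:
  x=-2.301: |R|=0.55211 <1
  x=-1.763: |R|=0.32486 <1
  x=-1.680: |R|=0.30784 <1
  x=-3.437: |R|=1.69754 >1
  x=-3.178: |R|=1.35689 >1
  x=-3.142: |R|=1.31326 >1
So |R|<1 on (-2.8571, 0).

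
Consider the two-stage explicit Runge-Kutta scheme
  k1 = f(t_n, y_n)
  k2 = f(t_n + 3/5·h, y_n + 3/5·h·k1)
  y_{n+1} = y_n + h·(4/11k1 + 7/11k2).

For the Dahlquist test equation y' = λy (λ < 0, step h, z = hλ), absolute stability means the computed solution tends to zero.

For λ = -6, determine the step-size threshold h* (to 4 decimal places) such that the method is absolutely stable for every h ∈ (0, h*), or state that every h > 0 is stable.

(-2.6190,0); λ=-6 ⇒ h* = (55/21)/6 = 0.4365.

With y'=λy (z=hλ):
  k1=λy_n ⇒ h·k1=z·y_n;  k2=λ(1+3/5z)y_n ⇒ h·k2=z(1+3/5z)y_n
  y_{n+1}/y_n = 1 + 4/11z + 7/11z(1+3/5z) = 1 + z + 21/55z²
  so R(z) = 1 + z + 21/55z².

Solve |R(x)|<1 on ℝ⁻.
x=-0.66: |R|=0.5063
R=1: x+21/55x²=0 ⇒ x=−55/21=-2.6190; min R=1−1/(4·21/55)=0.3452>−1
Confirm numerically:
  x=-2.117: |R|=0.59419 <1
  x=-1.852: |R|=0.45760 <1
  x=-1.535: |R|=0.36465 <1
  x=-1.466: |R|=0.35459 <1
  x=-3.213: |R|=1.72865 >1
  x=-2.790: |R|=1.18211 >1
Interval (-2.6190, 0).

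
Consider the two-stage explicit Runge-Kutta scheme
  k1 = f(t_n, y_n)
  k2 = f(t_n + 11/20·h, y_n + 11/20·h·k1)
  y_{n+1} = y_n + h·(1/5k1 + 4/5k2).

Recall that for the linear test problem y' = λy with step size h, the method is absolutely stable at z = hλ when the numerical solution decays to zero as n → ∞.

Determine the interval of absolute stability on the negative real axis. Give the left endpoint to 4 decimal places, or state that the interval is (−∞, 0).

z∈(-2.2727,0).

Set f=λy, z=hλ:
  k1=λy_n ⇒ h·k1=z·y_n;  k2=λ(1+11/20z)y_n ⇒ h·k2=z(1+11/20z)y_n
  y_{n+1}/y_n = 1 + 1/5z + 4/5z(1+11/20z) = 1 + z + 11/25z²
  so R(z) = 1 + z + 11/25z².

Boundary: |R(x)|=1, x<0.
x=-0.32: |R|=0.7251
R=1: x+11/25x²=0 ⇒ x=−25/11=-2.2727; min R=1−1/(4·11/25)=0.4318>−1
Confirm numerically:
  x=-2.203: |R|=0.93241 <1
  x=-2.092: |R|=0.83364 <1
  x=-2.048: |R|=0.79749 <1
  x=-1.609: |R|=0.53011 <1
  x=-2.737: |R|=1.55911 >1
  x=-2.561: |R|=1.32484 >1
Interval (-2.2727, 0).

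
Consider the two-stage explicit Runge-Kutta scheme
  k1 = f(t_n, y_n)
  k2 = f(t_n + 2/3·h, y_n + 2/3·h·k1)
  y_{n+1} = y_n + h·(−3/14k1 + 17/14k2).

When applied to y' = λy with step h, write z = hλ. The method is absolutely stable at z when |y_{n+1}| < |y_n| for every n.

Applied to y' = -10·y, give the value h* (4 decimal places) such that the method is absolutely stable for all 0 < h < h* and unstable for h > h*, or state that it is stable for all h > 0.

(-1.2353,0); λ=-10 ⇒ h* = (21/17)/10 = 0.1235.

With y'=λy (z=hλ):
  k1=λy_n ⇒ h·k1=z·y_n;  k2=λ(1+2/3z)y_n ⇒ h·k2=z(1+2/3z)y_n
  y_{n+1}/y_n = 1 − 3/14z + 17/14z(1+2/3z) = 1 + z + 17/21z²
  R(z) = 1 + z + 17/21z².

Solve |R(x)|<1 on ℝ⁻.
x=-1.64: |R|=1.5373
R=1: x+17/21x²=0 ⇒ x=−21/17=-1.2353; min R=1−1/(4·17/21)=0.6912>−1
Confirm numerically:
  x=-1.209: |R|=0.97427 <1
  x=-0.939: |R|=0.77477 <1
  x=-0.702: |R|=0.69694 <1
  x=-0.558: |R|=0.69406 <1
  x=-1.406: |R|=1.19430 >1
  x=-1.309: |R|=1.07810 >1
So |R|<1 on (-1.2353, 0).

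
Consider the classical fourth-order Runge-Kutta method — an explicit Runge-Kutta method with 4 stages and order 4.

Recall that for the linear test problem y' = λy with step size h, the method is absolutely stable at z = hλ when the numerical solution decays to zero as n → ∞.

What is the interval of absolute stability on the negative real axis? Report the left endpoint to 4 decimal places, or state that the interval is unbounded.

z∈(-2.7853,0).

With y'=λy (z=hλ):
  order 4, 4-stage ⇒ R(z)=1+z+z^2/2+z^3/6+z^4/24
  (e.g. R(-1.65)=0.27140, |R|=0.27140)

Find x<0 with |R(x)|<1.
x=-1.65: |R|=0.2714
|R(-2.34)|=0.5116 |R(-1.89)|=0.3025 |R(-1.13)|=0.3359
Bisect:
  x_lo=-3.2655 |R|=2.0006  x_hi=-0.0900 |R|=0.9139
  mid=-1.67777 |R|=0.27271 →hi
  mid=-2.47165 |R|=0.62132 →hi
  mid=-2.86859 |R|=1.13301 →lo
  mid=-2.67012 |R|=0.83979 →hi
  mid=-2.76935 |R|=0.97623 →hi
  mid=-2.81897 |R|=1.05197 →lo
  mid=-2.79416 |R|=1.01345 →lo
  mid=-2.78176 |R|=0.99468 →hi
  mid=-2.78796 |R|=1.00402 →lo
  ...
  [-2.78544,-2.78524] ⇒ x*=-2.7853
So |R|<1 on (-2.7853, 0).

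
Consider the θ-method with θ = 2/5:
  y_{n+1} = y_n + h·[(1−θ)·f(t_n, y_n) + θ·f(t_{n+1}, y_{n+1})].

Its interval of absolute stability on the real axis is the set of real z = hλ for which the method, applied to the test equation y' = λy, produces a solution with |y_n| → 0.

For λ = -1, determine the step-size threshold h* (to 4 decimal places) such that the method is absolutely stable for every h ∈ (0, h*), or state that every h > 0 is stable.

Set f=λy, z=hλ:
  y_{n+1} = y_n + z·[3/5·y_n + 2/5·y_{n+1}] ⇒ (1 − 2/5z)y_{n+1} = (1 + 3/5z)y_n
  so R(z) = (1 + 3/5z)/(1 − 2/5z).

Solve |R(x)|<1 on ℝ⁻.
x=-1.7: |R|=0.0119
R=−1: 1+3/5x = −1+2/5x ⇒ -1/5x=2 ⇒ x=2/(-1/5)=-10.0000
Confirm numerically:
  x=-8.923: |R|=0.95286 <1
  x=-8.600: |R|=0.93694 <1
  x=-8.209: |R|=0.91638 <1
  x=-7.617: |R|=0.88223 <1
  x=-10.484: |R|=1.01864 >1
  x=-10.181: |R|=1.00714 >1
So |R|<1 on (-10.0000, 0).

(-10.0000,0); λ=-1 ⇒ h* = (10)/1 = 10.0000.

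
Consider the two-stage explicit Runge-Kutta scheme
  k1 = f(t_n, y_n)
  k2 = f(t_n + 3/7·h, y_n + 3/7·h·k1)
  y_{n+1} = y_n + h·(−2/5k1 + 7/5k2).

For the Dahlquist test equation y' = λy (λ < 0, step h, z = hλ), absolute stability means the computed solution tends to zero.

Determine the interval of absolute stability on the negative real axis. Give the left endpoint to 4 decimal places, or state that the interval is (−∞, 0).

(-1.6667, 0).

On y'=λy, z=hλ:
  k1=λy_n ⇒ h·k1=z·y_n;  k2=λ(1+3/7z)y_n ⇒ h·k2=z(1+3/7z)y_n
  y_{n+1}/y_n = 1 − 2/5z + 7/5z(1+3/7z) = 1 + z + 3/5z²
  Hence R(z) = 1 + z + 3/5z².

Find x<0 with |R(x)|<1.
x=-0.97: |R|=0.5945
R=1: x+3/5x²=0 ⇒ x=−5/3=-1.6667; min R=1−1/(4·3/5)=0.5833>−1
Confirm numerically:
  x=-1.495: |R|=0.84601 <1
  x=-1.145: |R|=0.64161 <1
  x=-0.900: |R|=0.58600 <1
  x=-2.122: |R|=1.57973 >1
  x=-1.832: |R|=1.18173 >1
  x=-1.702: |R|=1.03608 >1
Stable set (-1.6667, 0).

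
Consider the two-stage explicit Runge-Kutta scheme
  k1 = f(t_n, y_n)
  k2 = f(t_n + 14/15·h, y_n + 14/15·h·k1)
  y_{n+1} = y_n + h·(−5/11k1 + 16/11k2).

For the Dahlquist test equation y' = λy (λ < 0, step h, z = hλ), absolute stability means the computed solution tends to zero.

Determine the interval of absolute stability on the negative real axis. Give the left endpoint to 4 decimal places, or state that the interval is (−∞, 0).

z∈(-0.7366,0).

Set f=λy, z=hλ:
  k1=λy_n ⇒ h·k1=z·y_n;  k2=λ(1+14/15z)y_n ⇒ h·k2=z(1+14/15z)y_n
  y_{n+1}/y_n = 1 − 5/11z + 16/11z(1+14/15z) = 1 + z + 224/165z²
  so R(z) = 1 + z + 224/165z².

Find x<0 with |R(x)|<1.
x=-1.33: |R|=2.0714
R=1: x+224/165x²=0 ⇒ x=−165/224=-0.7366; min R=1−1/(4·224/165)=0.8158>−1
Confirm numerically:
  x=-0.558: |R|=0.86470 <1
  x=-0.501: |R|=0.83975 <1
  x=-0.466: |R|=0.82881 <1
  x=-0.354: |R|=0.81613 <1
  x=-1.014: |R|=1.38185 >1
  x=-0.771: |R|=1.03600 >1
  x=-0.770: |R|=1.03491 >1
Stable set (-0.7366, 0).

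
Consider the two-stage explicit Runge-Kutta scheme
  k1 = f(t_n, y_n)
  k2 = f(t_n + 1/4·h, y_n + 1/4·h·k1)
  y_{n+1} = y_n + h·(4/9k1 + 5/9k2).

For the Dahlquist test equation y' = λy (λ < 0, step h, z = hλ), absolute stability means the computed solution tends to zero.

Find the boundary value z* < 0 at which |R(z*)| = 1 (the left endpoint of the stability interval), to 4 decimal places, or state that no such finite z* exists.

With y'=λy (z=hλ):
  k1=λy_n ⇒ h·k1=z·y_n;  k2=λ(1+1/4z)y_n ⇒ h·k2=z(1+1/4z)y_n
  y_{n+1}/y_n = 1 + 4/9z + 5/9z(1+1/4z) = 1 + z + 5/36z²
  ⇒ R(z) = 1 + z + 5/36z².

Find x<0 with |R(x)|<1.
x=-0.94: |R|=0.1827
R=1: x+5/36x²=0 ⇒ x=−36/5=-7.2000; min R=1−1/(4·5/36)=-0.8000>−1
Confirm numerically:
  x=-4.370: |R|=0.71765 <1
  x=-3.936: |R|=0.78432 <1
  x=-3.796: |R|=0.79466 <1
  x=-2.905: |R|=0.73291 <1
  x=-7.606: |R|=1.42889 >1
  x=-7.372: |R|=1.17611 >1
Interval (-7.2000, 0).

z* = -7.2000.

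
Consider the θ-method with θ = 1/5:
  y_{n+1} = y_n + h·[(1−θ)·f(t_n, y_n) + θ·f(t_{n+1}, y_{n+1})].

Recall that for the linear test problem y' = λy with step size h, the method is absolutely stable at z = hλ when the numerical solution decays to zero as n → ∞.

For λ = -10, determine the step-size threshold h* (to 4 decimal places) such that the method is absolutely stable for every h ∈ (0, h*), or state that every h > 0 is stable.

Test eqn y'=λy, z=hλ:
  y_{n+1} = y_n + z·[4/5·y_n + 1/5·y_{n+1}] ⇒ (1 − 1/5z)y_{n+1} = (1 + 4/5z)y_n
  ⇒ R(z) = (1 + 4/5z)/(1 − 1/5z).

Solve |R(x)|<1 on ℝ⁻.
x=-0.38: |R|=0.6468
R=−1: 1+4/5x = −1+1/5x ⇒ -3/5x=2 ⇒ x=2/(-3/5)=-3.3333
Confirm numerically:
  x=-2.813: |R|=0.80020 <1
  x=-2.604: |R|=0.71226 <1
  x=-2.338: |R|=0.59308 <1
  x=-3.846: |R|=1.17386 >1
  x=-3.463: |R|=1.04596 >1
  x=-3.387: |R|=1.01920 >1
Stable set (-3.3333, 0).

(-3.3333,0); λ=-10 ⇒ h* = (10/3)/10 = 0.3333.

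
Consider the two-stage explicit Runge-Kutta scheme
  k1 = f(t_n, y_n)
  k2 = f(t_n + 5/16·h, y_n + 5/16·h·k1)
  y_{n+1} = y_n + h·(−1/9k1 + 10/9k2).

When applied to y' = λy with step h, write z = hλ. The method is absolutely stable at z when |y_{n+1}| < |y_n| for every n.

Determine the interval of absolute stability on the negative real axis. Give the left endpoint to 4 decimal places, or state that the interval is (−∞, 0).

On y'=λy, z=hλ:
  k1=λy_n ⇒ h·k1=z·y_n;  k2=λ(1+5/16z)y_n ⇒ h·k2=z(1+5/16z)y_n
  y_{n+1}/y_n = 1 − 1/9z + 10/9z(1+5/16z) = 1 + z + 25/72z²
  ⇒ R(z) = 1 + z + 25/72z².

Find x<0 with |R(x)|<1.
x=-0.31: |R|=0.7234
R=1: x+25/72x²=0 ⇒ x=−72/25=-2.8800; min R=1−1/(4·25/72)=0.2800>−1
Confirm numerically:
  x=-2.064: |R|=0.41520 <1
  x=-1.450: |R|=0.28003 <1
  x=-1.423: |R|=0.28010 <1
  x=-1.279: |R|=0.28900 <1
  x=-3.319: |R|=1.50592 >1
  x=-2.911: |R|=1.03133 >1
Interval (-2.8800, 0).

z∈(-2.8800,0).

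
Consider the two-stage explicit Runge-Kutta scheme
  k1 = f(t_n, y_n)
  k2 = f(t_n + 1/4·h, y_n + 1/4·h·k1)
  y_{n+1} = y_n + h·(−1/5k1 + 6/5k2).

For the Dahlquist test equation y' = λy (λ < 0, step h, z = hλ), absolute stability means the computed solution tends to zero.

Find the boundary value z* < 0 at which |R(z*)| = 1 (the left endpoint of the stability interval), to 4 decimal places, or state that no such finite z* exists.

Set f=λy, z=hλ:
  k1=λy_n ⇒ h·k1=z·y_n;  k2=λ(1+1/4z)y_n ⇒ h·k2=z(1+1/4z)y_n
  y_{n+1}/y_n = 1 − 1/5z + 6/5z(1+1/4z) = 1 + z + 3/10z²
  R(z) = 1 + z + 3/10z².

Find x<0 with |R(x)|<1.
x=-1.33: |R|=0.2007
R=1: x+3/10x²=0 ⇒ x=−10/3=-3.3333; min R=1−1/(4·3/10)=0.1667>−1
Confirm numerically:
  x=-2.879: |R|=0.60759 <1
  x=-2.218: |R|=0.25786 <1
  x=-2.068: |R|=0.21499 <1
  x=-1.473: |R|=0.17792 <1
  x=-3.844: |R|=1.58890 >1
  x=-3.624: |R|=1.31601 >1
  x=-3.445: |R|=1.11541 >1
Stable set (-3.3333, 0).

z* = -3.3333.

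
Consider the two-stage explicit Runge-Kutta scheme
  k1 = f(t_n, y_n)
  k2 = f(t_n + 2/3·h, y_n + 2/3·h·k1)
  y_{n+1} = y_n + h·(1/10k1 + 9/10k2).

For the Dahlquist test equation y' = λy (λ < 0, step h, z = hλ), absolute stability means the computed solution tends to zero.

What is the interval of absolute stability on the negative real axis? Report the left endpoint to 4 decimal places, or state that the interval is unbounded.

Set f=λy, z=hλ:
  k1=λy_n ⇒ h·k1=z·y_n;  k2=λ(1+2/3z)y_n ⇒ h·k2=z(1+2/3z)y_n
  y_{n+1}/y_n = 1 + 1/10z + 9/10z(1+2/3z) = 1 + z + 3/5z²
  R(z) = 1 + z + 3/5z².

Boundary: |R(x)|=1, x<0.
x=-0.5: |R|=0.6500
R=1: x+3/5x²=0 ⇒ x=−5/3=-1.6667; min R=1−1/(4·3/5)=0.5833>−1
Confirm numerically:
  x=-1.604: |R|=0.93969 <1
  x=-1.324: |R|=0.72779 <1
  x=-0.897: |R|=0.58577 <1
  x=-2.148: |R|=1.62034 >1
  x=-2.089: |R|=1.52935 >1
  x=-1.989: |R|=1.38467 >1
Stable set (-1.6667, 0).

(-1.6667, 0).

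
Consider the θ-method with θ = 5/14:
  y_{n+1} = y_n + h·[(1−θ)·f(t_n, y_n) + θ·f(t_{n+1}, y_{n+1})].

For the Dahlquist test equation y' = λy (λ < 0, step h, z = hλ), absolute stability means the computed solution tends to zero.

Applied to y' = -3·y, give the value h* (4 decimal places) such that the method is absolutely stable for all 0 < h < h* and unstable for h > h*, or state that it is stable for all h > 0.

(-7.0000,0); λ=-3 ⇒ h* = (7)/3 = 2.3333.

On y'=λy, z=hλ:
  y_{n+1} = y_n + z·[9/14·y_n + 5/14·y_{n+1}] ⇒ (1 − 5/14z)y_{n+1} = (1 + 9/14z)y_n
  so R(z) = (1 + 9/14z)/(1 − 5/14z).

Find x<0 with |R(x)|<1.
x=-0.62: |R|=0.4924
R=−1: 1+9/14x = −1+5/14x ⇒ -2/7x=2 ⇒ x=2/(-2/7)=-7.0000
Confirm numerically:
  x=-6.305: |R|=0.93893 <1
  x=-5.841: |R|=0.89270 <1
  x=-4.037: |R|=0.65330 <1
  x=-7.333: |R|=1.02629 >1
  x=-7.245: |R|=1.01951 >1
Interval (-7.0000, 0).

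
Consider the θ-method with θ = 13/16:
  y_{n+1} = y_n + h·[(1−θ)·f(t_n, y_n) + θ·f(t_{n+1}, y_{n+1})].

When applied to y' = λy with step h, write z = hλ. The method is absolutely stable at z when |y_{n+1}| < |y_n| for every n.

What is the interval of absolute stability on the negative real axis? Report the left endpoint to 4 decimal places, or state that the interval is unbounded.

With y'=λy (z=hλ):
  y_{n+1} = y_n + z·[3/16·y_n + 13/16·y_{n+1}] ⇒ (1 − 13/16z)y_{n+1} = (1 + 3/16z)y_n
  Hence R(z) = (1 + 3/16z)/(1 − 13/16z).

Solve |R(x)|<1 on ℝ⁻.
x=-1.48: |R|=0.3280
x=-2: |R|=0.2381
x=-10: |R|=0.0959
x=-100: |R|=0.2158
θ=13/16≥1/2 ⇒ |1+3/16x|<|1−13/16x| ∀x<0 ⇒ stable on all of ℝ⁻.

unbounded; (−∞, 0).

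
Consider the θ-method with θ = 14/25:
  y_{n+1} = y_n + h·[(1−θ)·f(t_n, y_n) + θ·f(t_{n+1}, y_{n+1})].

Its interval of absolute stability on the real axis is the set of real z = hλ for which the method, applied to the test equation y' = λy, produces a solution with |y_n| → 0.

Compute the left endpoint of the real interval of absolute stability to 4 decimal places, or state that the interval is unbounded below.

With y'=λy (z=hλ):
  y_{n+1} = y_n + z·[11/25·y_n + 14/25·y_{n+1}] ⇒ (1 − 14/25z)y_{n+1} = (1 + 11/25z)y_n
  R(z) = (1 + 11/25z)/(1 − 14/25z).

Solve |R(x)|<1 on ℝ⁻.
x=-1.06: |R|=0.3348
x=-2: |R|=0.0566
x=-10: |R|=0.5152
x=-100: |R|=0.7544
θ=14/25≥1/2 ⇒ |1+11/25x|<|1−14/25x| ∀x<0 ⇒ stable on all of ℝ⁻.

interval (−∞, 0).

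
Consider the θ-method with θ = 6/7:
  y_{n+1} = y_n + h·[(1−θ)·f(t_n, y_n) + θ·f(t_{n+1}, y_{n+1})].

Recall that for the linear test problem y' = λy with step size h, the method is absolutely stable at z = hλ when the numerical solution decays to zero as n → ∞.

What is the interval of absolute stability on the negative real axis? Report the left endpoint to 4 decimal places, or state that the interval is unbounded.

On y'=λy, z=hλ:
  y_{n+1} = y_n + z·[1/7·y_n + 6/7·y_{n+1}] ⇒ (1 − 6/7z)y_{n+1} = (1 + 1/7z)y_n
  so R(z) = (1 + 1/7z)/(1 − 6/7z).

Boundary: |R(x)|=1, x<0.
x=-1.75: |R|=0.3000
x=-2: |R|=0.2632
x=-10: |R|=0.0448
x=-100: |R|=0.1532
θ=6/7≥1/2 ⇒ |1+1/7x|<|1−6/7x| ∀x<0 ⇒ interval (−∞,0).

(−∞, 0) — no finite endpoint.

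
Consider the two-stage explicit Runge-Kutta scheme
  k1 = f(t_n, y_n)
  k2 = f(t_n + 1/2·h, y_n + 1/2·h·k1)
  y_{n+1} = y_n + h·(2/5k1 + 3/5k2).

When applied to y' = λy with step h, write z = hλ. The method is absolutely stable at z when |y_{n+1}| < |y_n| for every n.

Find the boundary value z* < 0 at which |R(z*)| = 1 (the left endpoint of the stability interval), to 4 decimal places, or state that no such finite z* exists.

z* = -3.3333.

Set f=λy, z=hλ:
  k1=λy_n ⇒ h·k1=z·y_n;  k2=λ(1+1/2z)y_n ⇒ h·k2=z(1+1/2z)y_n
  y_{n+1}/y_n = 1 + 2/5z + 3/5z(1+1/2z) = 1 + z + 3/10z²
  R(z) = 1 + z + 3/10z².

Solve |R(x)|<1 on ℝ⁻.
x=-1.33: |R|=0.2007
R=1: x+3/10x²=0 ⇒ x=−10/3=-3.3333; min R=1−1/(4·3/10)=0.1667>−1
Confirm numerically:
  x=-3.148: |R|=0.82497 <1
  x=-2.691: |R|=0.48144 <1
  x=-1.501: |R|=0.17490 <1
  x=-1.375: |R|=0.19219 <1
  x=-3.905: |R|=1.66971 >1
  x=-3.612: |R|=1.30196 >1
So |R|<1 on (-3.3333, 0).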